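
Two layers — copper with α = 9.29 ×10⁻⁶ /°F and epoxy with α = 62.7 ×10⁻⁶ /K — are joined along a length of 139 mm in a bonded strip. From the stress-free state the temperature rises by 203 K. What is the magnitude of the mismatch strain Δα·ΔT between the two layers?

9.33×10⁻³

copper: α = 9.29×10⁻⁶/°F × 9/5 = 16.7×10⁻⁶/K.
Δα = |16.7 − 62.7|×10⁻⁶/K = 46.0×10⁻⁶/K.
Mismatch strain = Δα·ΔT = 46.0×10⁻⁶ × 203.0 = 9.33×10⁻³.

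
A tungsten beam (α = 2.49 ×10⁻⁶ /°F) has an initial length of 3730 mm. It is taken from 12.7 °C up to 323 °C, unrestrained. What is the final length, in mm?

3735.2 mm

Convert α: 2.49×10⁻⁶/°F × (9/5) = 4.48×10⁻⁶/K.
ΔT = 323 − 12.7 = 310.3 K.
ΔL = α·L₀·ΔT = 4.48×10⁻⁶ × 3730 mm × 310.3 K = 5.19 mm.
L = L₀ + ΔL = 3730 + 5.19 = 3735.2 mm.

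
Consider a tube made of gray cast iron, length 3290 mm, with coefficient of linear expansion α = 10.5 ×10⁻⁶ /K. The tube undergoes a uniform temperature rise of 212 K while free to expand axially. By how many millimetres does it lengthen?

ΔL = α·L₀·ΔT = 10.5×10⁻⁶ × 3290 mm × 212.0 K = 7.32 mm.

7.32 mm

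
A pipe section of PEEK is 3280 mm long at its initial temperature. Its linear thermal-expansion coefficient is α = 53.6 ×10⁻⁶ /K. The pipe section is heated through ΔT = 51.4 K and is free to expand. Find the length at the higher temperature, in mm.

3289.0 mm

ΔL = α·L₀·ΔT = 53.6×10⁻⁶ × 3280 mm × 51.40 K = 9.04 mm.
L = L₀ + ΔL = 3280 + 9.04 = 3289.0 mm.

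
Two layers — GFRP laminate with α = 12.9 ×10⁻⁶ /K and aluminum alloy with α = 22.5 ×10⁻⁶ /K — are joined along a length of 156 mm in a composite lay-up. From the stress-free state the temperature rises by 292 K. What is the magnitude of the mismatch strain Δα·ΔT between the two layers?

2.80×10⁻³

Δα = |12.9 − 22.5|×10⁻⁶/K = 9.60×10⁻⁶/K.
Mismatch strain = Δα·ΔT = 9.60×10⁻⁶ × 292.0 = 2.80×10⁻³.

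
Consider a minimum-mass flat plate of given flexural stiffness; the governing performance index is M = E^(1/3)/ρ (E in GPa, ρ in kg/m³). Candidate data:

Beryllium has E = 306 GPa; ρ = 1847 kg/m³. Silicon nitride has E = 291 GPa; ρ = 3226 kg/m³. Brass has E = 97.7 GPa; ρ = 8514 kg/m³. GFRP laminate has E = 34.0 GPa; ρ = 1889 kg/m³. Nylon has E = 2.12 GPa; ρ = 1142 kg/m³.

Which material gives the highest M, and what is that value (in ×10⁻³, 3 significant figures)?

Per-candidate index values:
  beryllium: M = 3.65×10⁻³
  silicon nitride: M = 2.05×10⁻³
  GFRP laminate: M = 1.71×10⁻³
  nylon: M = 1.12×10⁻³
  brass: M = 0.541×10⁻³
Beryllium ranks first.

beryllium, M = 3.65×10⁻³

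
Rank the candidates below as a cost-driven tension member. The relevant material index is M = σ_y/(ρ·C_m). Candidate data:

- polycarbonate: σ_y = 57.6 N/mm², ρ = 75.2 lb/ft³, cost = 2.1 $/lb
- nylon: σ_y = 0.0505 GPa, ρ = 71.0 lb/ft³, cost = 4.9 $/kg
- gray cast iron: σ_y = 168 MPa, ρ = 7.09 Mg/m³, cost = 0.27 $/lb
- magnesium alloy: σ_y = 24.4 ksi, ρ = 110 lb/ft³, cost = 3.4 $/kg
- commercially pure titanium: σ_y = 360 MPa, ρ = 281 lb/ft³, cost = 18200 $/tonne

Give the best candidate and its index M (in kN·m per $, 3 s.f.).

In SI units:
  polycarbonate: σ_y = 57.60 MPa, ρ = 1205 kg/m³, cost = 4.630 $/kg
  nylon: σ_y = 50.50 MPa, ρ = 1137 kg/m³, cost = 4.900 $/kg
  gray cast iron: σ_y = 168.0 MPa, ρ = 7090 kg/m³, cost = 0.5952 $/kg
  magnesium alloy: σ_y = 168.2 MPa, ρ = 1762 kg/m³, cost = 3.400 $/kg
  commercially pure titanium: σ_y = 360.0 MPa, ρ = 4501 kg/m³, cost = 18.20 $/kg
  gray cast iron: M = 39.8 kN·m per $
  magnesium alloy: M = 28.1 kN·m per $
  polycarbonate: M = 10.3 kN·m per $
  nylon: M = 9.06 kN·m per $
  commercially pure titanium: M = 4.39 kN·m per $
Gray cast iron ranks first.

gray cast iron, M = 39.8 kN·m per $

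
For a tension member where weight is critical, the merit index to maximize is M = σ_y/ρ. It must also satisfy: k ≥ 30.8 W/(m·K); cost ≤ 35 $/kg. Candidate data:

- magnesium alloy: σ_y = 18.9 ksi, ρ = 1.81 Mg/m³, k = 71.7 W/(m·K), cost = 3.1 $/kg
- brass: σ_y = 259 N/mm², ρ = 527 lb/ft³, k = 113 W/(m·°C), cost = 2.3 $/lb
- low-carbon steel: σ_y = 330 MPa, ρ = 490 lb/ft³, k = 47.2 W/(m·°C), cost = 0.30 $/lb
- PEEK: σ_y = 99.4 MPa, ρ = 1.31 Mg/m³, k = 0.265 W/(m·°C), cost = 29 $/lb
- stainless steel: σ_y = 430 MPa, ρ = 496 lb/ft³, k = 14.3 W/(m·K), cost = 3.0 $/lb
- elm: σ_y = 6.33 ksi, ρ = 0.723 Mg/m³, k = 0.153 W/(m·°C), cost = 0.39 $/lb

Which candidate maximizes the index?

magnesium alloy

Screen on constraints: k ≥ 30.8 W/(m·K); cost ≤ 35 $/kg. Survivors: magnesium alloy, brass, low-carbon steel.
Convert each candidate to consistent units, then evaluate M:
  magnesium alloy: σ_y = 130.3 MPa, ρ = 1810 kg/m³
  brass: σ_y = 259.0 MPa, ρ = 8442 kg/m³
  low-carbon steel: σ_y = 330.0 MPa, ρ = 7849 kg/m³
  magnesium alloy: M = 72.0 kN·m/kg
  low-carbon steel: M = 42.0 kN·m/kg
  brass: M = 30.7 kN·m/kg
Magnesium alloy has the largest M.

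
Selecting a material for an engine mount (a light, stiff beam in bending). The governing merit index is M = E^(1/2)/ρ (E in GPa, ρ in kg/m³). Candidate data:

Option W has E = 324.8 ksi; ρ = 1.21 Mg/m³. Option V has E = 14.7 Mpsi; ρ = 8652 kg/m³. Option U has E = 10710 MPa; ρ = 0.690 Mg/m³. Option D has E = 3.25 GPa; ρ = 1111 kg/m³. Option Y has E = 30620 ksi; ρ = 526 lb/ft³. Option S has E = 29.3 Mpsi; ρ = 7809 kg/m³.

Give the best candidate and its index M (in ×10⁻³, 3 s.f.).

Convert each candidate to consistent units, then evaluate M:
  option W: E = 2.239 GPa, ρ = 1210 kg/m³
  option V: E = 101.4 GPa, ρ = 8652 kg/m³
  option U: E = 10.71 GPa, ρ = 690.0 kg/m³
  option D: E = 3.250 GPa, ρ = 1111 kg/m³
  option Y: E = 211.1 GPa, ρ = 8426 kg/m³
  option S: E = 202.0 GPa, ρ = 7809 kg/m³
  option U: M = 4.74×10⁻³
  option S: M = 1.82×10⁻³
  option Y: M = 1.72×10⁻³
  option D: M = 1.62×10⁻³
  option W: M = 1.24×10⁻³
  option V: M = 1.16×10⁻³
Option U has the largest M.

option U, M = 4.74×10⁻³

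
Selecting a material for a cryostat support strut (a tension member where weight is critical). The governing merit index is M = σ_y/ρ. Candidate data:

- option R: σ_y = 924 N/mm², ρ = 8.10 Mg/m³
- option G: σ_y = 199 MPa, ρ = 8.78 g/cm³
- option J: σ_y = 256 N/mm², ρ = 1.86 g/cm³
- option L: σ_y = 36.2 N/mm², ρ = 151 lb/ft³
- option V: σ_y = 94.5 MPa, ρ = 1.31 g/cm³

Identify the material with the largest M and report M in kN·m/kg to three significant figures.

After converting to SI:
  option R: σ_y = 924.0 MPa, ρ = 8100 kg/m³
  option G: σ_y = 199.0 MPa, ρ = 8780 kg/m³
  option J: σ_y = 256.0 MPa, ρ = 1860 kg/m³
  option L: σ_y = 36.20 MPa, ρ = 2419 kg/m³
  option V: σ_y = 94.50 MPa, ρ = 1310 kg/m³
  option J: M = 138 kN·m/kg
  option R: M = 114 kN·m/kg
  option V: M = 72.1 kN·m/kg
  option G: M = 22.7 kN·m/kg
  option L: M = 15.0 kN·m/kg
Option J ranks first.

option J, M = 138 kN·m/kg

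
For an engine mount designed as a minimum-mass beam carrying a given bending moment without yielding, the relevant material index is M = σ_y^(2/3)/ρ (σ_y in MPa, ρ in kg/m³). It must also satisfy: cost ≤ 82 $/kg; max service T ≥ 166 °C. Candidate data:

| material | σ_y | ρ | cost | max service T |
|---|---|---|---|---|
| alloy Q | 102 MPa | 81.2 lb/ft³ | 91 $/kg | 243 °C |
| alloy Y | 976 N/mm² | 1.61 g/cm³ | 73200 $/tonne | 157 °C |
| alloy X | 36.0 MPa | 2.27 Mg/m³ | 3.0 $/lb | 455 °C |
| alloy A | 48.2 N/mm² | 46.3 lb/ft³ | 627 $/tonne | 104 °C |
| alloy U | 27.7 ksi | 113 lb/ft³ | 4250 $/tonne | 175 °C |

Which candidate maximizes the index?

Screen on constraints: cost ≤ 82 $/kg; max service T ≥ 166 °C. Survivors: alloy X, alloy U.
Convert each candidate to consistent units, then evaluate M:
  alloy X: σ_y = 36.00 MPa, ρ = 2270 kg/m³
  alloy U: σ_y = 191.0 MPa, ρ = 1810 kg/m³
  alloy U: M = 18.3×10⁻³
  alloy X: M = 4.80×10⁻³
Highest index: alloy U.

alloy U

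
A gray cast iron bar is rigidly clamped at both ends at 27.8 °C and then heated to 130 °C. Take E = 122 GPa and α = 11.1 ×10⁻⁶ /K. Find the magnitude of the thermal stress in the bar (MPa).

ΔT = 102.2 K. Constrained thermal stress σ = E·α·ΔT = 122.0×10³ MPa × 11.1×10⁻⁶ × 102.2 = 138 MPa (compressive).

138 MPa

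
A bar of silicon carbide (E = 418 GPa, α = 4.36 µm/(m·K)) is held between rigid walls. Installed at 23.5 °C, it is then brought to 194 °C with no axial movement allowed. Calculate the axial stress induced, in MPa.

ΔT = 170.5 K. Constrained thermal stress σ = E·α·ΔT = 418.0×10³ MPa × 4.36×10⁻⁶ × 170.5 = 311 MPa (compressive).

311 MPa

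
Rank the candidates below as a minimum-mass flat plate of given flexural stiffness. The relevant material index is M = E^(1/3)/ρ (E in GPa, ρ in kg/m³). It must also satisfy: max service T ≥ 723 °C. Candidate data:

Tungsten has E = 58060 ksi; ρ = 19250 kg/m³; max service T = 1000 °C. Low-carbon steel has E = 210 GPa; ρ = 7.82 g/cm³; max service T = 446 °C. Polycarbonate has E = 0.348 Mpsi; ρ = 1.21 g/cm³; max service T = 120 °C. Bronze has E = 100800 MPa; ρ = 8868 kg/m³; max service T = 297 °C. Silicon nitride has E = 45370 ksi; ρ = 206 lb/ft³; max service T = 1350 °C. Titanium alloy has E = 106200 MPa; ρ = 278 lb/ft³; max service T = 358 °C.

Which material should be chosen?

silicon nitride

Screen on constraints: max service T ≥ 723 °C. Survivors: tungsten, silicon nitride.
Convert each candidate to consistent units, then evaluate M:
  tungsten: E = 400.3 GPa, ρ = 19250 kg/m³
  silicon nitride: E = 312.8 GPa, ρ = 3300 kg/m³
  silicon nitride: M = 2.06×10⁻³
  tungsten: M = 0.383×10⁻³
Highest index: silicon nitride.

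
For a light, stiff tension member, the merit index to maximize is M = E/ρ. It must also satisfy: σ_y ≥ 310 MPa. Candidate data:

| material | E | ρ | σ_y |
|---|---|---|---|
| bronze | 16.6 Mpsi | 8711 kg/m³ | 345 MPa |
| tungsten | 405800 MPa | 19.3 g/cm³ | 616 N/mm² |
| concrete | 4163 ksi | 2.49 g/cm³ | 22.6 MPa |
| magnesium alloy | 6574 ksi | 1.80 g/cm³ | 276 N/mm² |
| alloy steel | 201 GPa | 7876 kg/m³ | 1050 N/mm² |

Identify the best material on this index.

Screen on constraints: σ_y ≥ 310 MPa. Survivors: bronze, tungsten, alloy steel.
Putting every candidate on a common basis:
  bronze: E = 114.5 GPa, ρ = 8711 kg/m³
  tungsten: E = 405.8 GPa, ρ = 19300 kg/m³
  alloy steel: E = 201.0 GPa, ρ = 7876 kg/m³
  alloy steel: M = 25.5 MN·m/kg
  tungsten: M = 21.0 MN·m/kg
  bronze: M = 13.1 MN·m/kg
Highest index: alloy steel.

alloy steel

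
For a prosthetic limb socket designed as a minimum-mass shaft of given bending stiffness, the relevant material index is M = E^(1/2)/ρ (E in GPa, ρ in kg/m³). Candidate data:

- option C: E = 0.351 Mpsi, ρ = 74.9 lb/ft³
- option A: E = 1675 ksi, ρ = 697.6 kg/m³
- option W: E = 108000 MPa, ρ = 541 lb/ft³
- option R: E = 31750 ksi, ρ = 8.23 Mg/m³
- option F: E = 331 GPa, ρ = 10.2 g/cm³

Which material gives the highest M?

option A

Convert each candidate to consistent units, then evaluate M:
  option C: E = 2.420 GPa, ρ = 1200 kg/m³
  option A: E = 11.55 GPa, ρ = 697.6 kg/m³
  option W: E = 108.0 GPa, ρ = 8666 kg/m³
  option R: E = 218.9 GPa, ρ = 8230 kg/m³
  option F: E = 331.0 GPa, ρ = 10200 kg/m³
  option A: M = 4.87×10⁻³
  option R: M = 1.80×10⁻³
  option F: M = 1.78×10⁻³
  option C: M = 1.30×10⁻³
  option W: M = 1.20×10⁻³
Highest index: option A.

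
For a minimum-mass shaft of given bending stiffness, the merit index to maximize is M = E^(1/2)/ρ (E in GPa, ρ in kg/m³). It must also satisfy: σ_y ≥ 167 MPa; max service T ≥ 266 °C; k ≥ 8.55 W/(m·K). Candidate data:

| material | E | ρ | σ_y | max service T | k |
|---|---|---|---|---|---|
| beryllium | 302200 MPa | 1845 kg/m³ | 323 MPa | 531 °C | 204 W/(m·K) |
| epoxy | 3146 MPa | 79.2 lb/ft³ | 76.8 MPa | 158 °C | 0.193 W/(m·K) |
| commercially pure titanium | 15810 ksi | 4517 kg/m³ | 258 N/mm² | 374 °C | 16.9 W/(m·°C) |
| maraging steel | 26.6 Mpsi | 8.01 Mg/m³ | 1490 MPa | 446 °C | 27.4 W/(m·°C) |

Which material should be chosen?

beryllium

Screen on constraints: σ_y ≥ 167 MPa; max service T ≥ 266 °C; k ≥ 8.55 W/(m·K). Survivors: beryllium, commercially pure titanium, maraging steel.
After converting to SI:
  beryllium: E = 302.2 GPa, ρ = 1845 kg/m³
  commercially pure titanium: E = 109.0 GPa, ρ = 4517 kg/m³
  maraging steel: E = 183.4 GPa, ρ = 8010 kg/m³
  beryllium: M = 9.42×10⁻³
  commercially pure titanium: M = 2.31×10⁻³
  maraging steel: M = 1.69×10⁻³
Highest index: beryllium.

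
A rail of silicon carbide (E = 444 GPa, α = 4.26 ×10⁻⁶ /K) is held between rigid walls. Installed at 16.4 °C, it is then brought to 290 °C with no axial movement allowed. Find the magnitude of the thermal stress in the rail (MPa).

ΔT = 273.6 K. Constrained thermal stress σ = E·α·ΔT = 444.0×10³ MPa × 4.26×10⁻⁶ × 273.6 = 517 MPa (compressive).

517 MPa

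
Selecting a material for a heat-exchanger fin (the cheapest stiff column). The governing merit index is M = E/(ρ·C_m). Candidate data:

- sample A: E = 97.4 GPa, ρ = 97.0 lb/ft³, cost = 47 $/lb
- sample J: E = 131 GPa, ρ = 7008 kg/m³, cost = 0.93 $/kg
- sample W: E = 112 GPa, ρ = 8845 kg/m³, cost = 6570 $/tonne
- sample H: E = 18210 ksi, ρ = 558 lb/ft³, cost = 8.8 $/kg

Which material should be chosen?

Normalizing units and computing the index:
  sample A: E = 97.40 GPa, ρ = 1554 kg/m³, cost = 103.6 $/kg
  sample J: E = 131.0 GPa, ρ = 7008 kg/m³, cost = 0.9300 $/kg
  sample W: E = 112.0 GPa, ρ = 8845 kg/m³, cost = 6.570 $/kg
  sample H: E = 125.6 GPa, ρ = 8938 kg/m³, cost = 8.800 $/kg
  sample J: M = 20.1 MN·m per $
  sample W: M = 1.93 MN·m per $
  sample H: M = 1.60 MN·m per $
  sample A: M = 0.605 MN·m per $
Highest index: sample J.

sample J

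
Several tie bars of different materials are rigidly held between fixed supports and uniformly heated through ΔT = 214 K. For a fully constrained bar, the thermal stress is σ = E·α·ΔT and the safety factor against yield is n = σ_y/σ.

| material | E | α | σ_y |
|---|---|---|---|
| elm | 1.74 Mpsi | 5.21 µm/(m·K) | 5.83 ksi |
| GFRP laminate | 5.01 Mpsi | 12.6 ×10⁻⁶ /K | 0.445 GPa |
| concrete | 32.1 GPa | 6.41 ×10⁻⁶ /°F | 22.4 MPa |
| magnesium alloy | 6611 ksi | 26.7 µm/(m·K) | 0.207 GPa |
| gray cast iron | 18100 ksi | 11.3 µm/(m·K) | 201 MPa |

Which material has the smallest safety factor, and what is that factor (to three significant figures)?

concrete, n = 0.283

With everything in SI (GPa, ×10⁻⁶/K, MPa):
  elm: E = 12.00, α = 5.21, σ_y = 40.20 → σ = 13.4 MPa, n = 3.01
  GFRP laminate: E = 34.54, α = 12.6, σ_y = 445.0 → σ = 93.1 MPa, n = 4.78
  concrete: E = 32.10, α = 11.5, σ_y = 22.40 → σ = 79.3 MPa, n = 0.283
  magnesium alloy: E = 45.58, α = 26.7, σ_y = 207.0 → σ = 260 MPa, n = 0.795
  gray cast iron: E = 124.8, α = 11.3, σ_y = 201.0 → σ = 302 MPa, n = 0.666
Smallest n: concrete with n = 0.283.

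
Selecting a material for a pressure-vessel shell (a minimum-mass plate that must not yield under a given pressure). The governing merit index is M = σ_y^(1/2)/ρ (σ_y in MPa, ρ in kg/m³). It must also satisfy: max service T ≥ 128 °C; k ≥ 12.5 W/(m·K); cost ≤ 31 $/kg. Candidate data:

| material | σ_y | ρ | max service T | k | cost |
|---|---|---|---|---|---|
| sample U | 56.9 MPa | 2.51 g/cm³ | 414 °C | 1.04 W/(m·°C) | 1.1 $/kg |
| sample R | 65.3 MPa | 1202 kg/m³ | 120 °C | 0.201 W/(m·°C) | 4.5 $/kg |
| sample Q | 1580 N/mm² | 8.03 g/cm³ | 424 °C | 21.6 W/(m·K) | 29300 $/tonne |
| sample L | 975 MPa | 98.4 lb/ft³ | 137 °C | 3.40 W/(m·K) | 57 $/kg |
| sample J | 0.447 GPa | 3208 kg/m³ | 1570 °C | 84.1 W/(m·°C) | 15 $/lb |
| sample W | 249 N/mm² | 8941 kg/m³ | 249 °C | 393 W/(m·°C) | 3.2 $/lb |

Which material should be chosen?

Screen on constraints: max service T ≥ 128 °C; k ≥ 12.5 W/(m·K); cost ≤ 31 $/kg. Survivors: sample Q, sample W.
Normalizing units and computing the index:
  sample Q: σ_y = 1580 MPa, ρ = 8030 kg/m³
  sample W: σ_y = 249.0 MPa, ρ = 8941 kg/m³
  sample Q: M = 4.95×10⁻³
  sample W: M = 1.76×10⁻³
Highest index: sample Q.

sample Q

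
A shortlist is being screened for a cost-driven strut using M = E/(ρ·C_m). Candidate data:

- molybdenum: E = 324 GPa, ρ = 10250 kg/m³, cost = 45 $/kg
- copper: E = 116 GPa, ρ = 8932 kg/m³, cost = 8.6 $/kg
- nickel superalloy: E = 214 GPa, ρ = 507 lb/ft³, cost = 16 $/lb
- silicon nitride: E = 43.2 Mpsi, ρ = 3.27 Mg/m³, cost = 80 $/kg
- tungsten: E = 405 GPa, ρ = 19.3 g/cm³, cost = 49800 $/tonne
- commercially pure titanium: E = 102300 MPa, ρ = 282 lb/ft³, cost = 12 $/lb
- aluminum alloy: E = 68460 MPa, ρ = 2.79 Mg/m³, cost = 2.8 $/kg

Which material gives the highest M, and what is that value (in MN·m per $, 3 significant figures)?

Convert each candidate to consistent units, then evaluate M:
  molybdenum: E = 324.0 GPa, ρ = 10250 kg/m³, cost = 45.00 $/kg
  copper: E = 116.0 GPa, ρ = 8932 kg/m³, cost = 8.600 $/kg
  nickel superalloy: E = 214.0 GPa, ρ = 8121 kg/m³, cost = 35.27 $/kg
  silicon nitride: E = 297.9 GPa, ρ = 3270 kg/m³, cost = 80.00 $/kg
  tungsten: E = 405.0 GPa, ρ = 19300 kg/m³, cost = 49.80 $/kg
  commercially pure titanium: E = 102.3 GPa, ρ = 4517 kg/m³, cost = 26.46 $/kg
  aluminum alloy: E = 68.46 GPa, ρ = 2790 kg/m³, cost = 2.800 $/kg
  aluminum alloy: M = 8.76 MN·m per $
  copper: M = 1.51 MN·m per $
  silicon nitride: M = 1.14 MN·m per $
  commercially pure titanium: M = 0.856 MN·m per $
  nickel superalloy: M = 0.747 MN·m per $
  molybdenum: M = 0.702 MN·m per $
  tungsten: M = 0.421 MN·m per $
The maximum is for aluminum alloy.

aluminum alloy, M = 8.76 MN·m per $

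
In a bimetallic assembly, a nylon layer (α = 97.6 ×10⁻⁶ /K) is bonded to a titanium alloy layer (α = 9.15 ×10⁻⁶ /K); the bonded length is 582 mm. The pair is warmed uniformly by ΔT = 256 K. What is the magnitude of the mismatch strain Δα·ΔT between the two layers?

Δα = |97.6 − 9.15|×10⁻⁶/K = 88.4×10⁻⁶/K.
Mismatch strain = Δα·ΔT = 88.4×10⁻⁶ × 256.0 = 0.0226.

0.0226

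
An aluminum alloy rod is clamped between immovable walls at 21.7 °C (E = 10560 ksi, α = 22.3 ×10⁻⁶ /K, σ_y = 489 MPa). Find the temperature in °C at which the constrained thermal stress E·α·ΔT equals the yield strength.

E = 10560 ksi = 72.81 GPa.
E·α·ΔT = 489.0 MPa ⇒ ΔT = 489.0 / (72.81×10³ × 22.3×10⁻⁶) = 301.2 K.
T = 21.7 + 301.2 = 322.9 °C.

323 °C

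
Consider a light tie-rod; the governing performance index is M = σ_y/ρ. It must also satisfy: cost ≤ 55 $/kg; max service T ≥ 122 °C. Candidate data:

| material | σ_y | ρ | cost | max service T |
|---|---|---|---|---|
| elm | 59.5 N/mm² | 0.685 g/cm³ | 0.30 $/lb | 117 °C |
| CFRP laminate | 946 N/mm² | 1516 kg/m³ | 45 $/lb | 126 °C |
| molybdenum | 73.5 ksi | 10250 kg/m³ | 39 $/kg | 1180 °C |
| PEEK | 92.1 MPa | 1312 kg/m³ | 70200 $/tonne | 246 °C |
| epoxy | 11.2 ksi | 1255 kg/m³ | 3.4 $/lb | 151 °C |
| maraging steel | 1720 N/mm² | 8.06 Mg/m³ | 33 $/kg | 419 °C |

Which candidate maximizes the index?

maraging steel

Screen on constraints: cost ≤ 55 $/kg; max service T ≥ 122 °C. Survivors: molybdenum, epoxy, maraging steel.
After converting to SI:
  molybdenum: σ_y = 506.8 MPa, ρ = 10250 kg/m³
  epoxy: σ_y = 77.22 MPa, ρ = 1255 kg/m³
  maraging steel: σ_y = 1720 MPa, ρ = 8060 kg/m³
  maraging steel: M = 213 kN·m/kg
  epoxy: M = 61.5 kN·m/kg
  molybdenum: M = 49.4 kN·m/kg
Maraging steel ranks first.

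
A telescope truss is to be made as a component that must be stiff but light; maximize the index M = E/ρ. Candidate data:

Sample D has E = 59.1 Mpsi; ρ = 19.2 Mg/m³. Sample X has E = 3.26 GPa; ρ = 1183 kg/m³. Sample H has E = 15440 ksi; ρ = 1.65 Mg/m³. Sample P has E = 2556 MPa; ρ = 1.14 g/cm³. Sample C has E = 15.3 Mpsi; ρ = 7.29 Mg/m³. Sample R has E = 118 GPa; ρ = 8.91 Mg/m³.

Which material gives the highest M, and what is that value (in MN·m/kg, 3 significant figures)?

Putting every candidate on a common basis:
  sample D: E = 407.5 GPa, ρ = 19200 kg/m³
  sample X: E = 3.260 GPa, ρ = 1183 kg/m³
  sample H: E = 106.5 GPa, ρ = 1650 kg/m³
  sample P: E = 2.556 GPa, ρ = 1140 kg/m³
  sample C: E = 105.5 GPa, ρ = 7290 kg/m³
  sample R: E = 118.0 GPa, ρ = 8910 kg/m³
  sample H: M = 64.5 MN·m/kg
  sample D: M = 21.2 MN·m/kg
  sample C: M = 14.5 MN·m/kg
  sample R: M = 13.2 MN·m/kg
  sample X: M = 2.76 MN·m/kg
  sample P: M = 2.24 MN·m/kg
Sample H ranks first.

sample H, M = 64.5 MN·m/kg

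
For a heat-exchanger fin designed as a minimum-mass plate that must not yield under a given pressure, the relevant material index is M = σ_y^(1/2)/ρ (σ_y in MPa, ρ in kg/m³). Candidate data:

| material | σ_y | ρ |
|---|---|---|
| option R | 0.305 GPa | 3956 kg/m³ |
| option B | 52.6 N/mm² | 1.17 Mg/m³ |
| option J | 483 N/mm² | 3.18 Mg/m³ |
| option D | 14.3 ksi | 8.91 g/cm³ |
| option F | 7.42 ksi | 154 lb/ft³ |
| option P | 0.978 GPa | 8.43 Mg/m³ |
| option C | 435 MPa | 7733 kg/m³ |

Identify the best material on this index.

After converting to SI:
  option R: σ_y = 305.0 MPa, ρ = 3956 kg/m³
  option B: σ_y = 52.60 MPa, ρ = 1170 kg/m³
  option J: σ_y = 483.0 MPa, ρ = 3180 kg/m³
  option D: σ_y = 98.60 MPa, ρ = 8910 kg/m³
  option F: σ_y = 51.16 MPa, ρ = 2467 kg/m³
  option P: σ_y = 978.0 MPa, ρ = 8430 kg/m³
  option C: σ_y = 435.0 MPa, ρ = 7733 kg/m³
  option J: M = 6.91×10⁻³
  option B: M = 6.20×10⁻³
  option R: M = 4.41×10⁻³
  option P: M = 3.71×10⁻³
  option F: M = 2.90×10⁻³
  option C: M = 2.70×10⁻³
  option D: M = 1.11×10⁻³
Highest index: option J.

option J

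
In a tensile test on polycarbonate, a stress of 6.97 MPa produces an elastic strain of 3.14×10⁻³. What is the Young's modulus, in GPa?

2.22 GPa

E = σ/ε = 6.97 MPa / 3.14×10⁻³ = 2220 MPa = 2.22 GPa.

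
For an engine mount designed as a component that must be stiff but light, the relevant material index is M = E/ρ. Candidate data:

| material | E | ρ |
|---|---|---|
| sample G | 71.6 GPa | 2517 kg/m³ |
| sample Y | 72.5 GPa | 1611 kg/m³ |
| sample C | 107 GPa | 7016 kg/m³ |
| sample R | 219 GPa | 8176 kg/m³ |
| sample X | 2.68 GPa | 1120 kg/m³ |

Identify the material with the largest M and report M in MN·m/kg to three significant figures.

Per-candidate index values:
  sample Y: M = 45.0 MN·m/kg
  sample G: M = 28.4 MN·m/kg
  sample R: M = 26.8 MN·m/kg
  sample C: M = 15.3 MN·m/kg
  sample X: M = 2.39 MN·m/kg
The maximum is for sample Y.

sample Y, M = 45.0 MN·m/kg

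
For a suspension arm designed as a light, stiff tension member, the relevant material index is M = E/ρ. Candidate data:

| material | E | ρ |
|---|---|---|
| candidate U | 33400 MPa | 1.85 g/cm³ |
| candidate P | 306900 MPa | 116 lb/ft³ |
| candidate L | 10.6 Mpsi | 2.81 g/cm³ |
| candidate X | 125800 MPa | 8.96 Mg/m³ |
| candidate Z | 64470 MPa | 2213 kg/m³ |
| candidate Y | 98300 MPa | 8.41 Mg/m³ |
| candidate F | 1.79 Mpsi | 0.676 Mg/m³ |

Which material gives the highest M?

Normalizing units and computing the index:
  candidate U: E = 33.40 GPa, ρ = 1850 kg/m³
  candidate P: E = 306.9 GPa, ρ = 1858 kg/m³
  candidate L: E = 73.08 GPa, ρ = 2810 kg/m³
  candidate X: E = 125.8 GPa, ρ = 8960 kg/m³
  candidate Z: E = 64.47 GPa, ρ = 2213 kg/m³
  candidate Y: E = 98.30 GPa, ρ = 8410 kg/m³
  candidate F: E = 12.34 GPa, ρ = 676.0 kg/m³
  candidate P: M = 165 MN·m/kg
  candidate Z: M = 29.1 MN·m/kg
  candidate L: M = 26.0 MN·m/kg
  candidate F: M = 18.3 MN·m/kg
  candidate U: M = 18.1 MN·m/kg
  candidate X: M = 14.0 MN·m/kg
  candidate Y: M = 11.7 MN·m/kg
Candidate P ranks first.

candidate P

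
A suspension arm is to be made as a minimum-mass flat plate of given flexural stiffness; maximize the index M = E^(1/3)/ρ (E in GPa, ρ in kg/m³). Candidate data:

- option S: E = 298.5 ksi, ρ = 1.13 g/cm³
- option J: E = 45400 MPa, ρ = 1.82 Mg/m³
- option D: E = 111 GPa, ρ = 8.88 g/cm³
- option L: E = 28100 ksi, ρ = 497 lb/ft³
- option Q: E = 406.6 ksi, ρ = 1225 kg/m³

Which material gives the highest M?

option J

Convert each candidate to consistent units, then evaluate M:
  option S: E = 2.058 GPa, ρ = 1130 kg/m³
  option J: E = 45.40 GPa, ρ = 1820 kg/m³
  option D: E = 111.0 GPa, ρ = 8880 kg/m³
  option L: E = 193.7 GPa, ρ = 7961 kg/m³
  option Q: E = 2.803 GPa, ρ = 1225 kg/m³
  option J: M = 1.96×10⁻³
  option Q: M = 1.15×10⁻³
  option S: M = 1.13×10⁻³
  option L: M = 0.727×10⁻³
  option D: M = 0.541×10⁻³
Option J ranks first.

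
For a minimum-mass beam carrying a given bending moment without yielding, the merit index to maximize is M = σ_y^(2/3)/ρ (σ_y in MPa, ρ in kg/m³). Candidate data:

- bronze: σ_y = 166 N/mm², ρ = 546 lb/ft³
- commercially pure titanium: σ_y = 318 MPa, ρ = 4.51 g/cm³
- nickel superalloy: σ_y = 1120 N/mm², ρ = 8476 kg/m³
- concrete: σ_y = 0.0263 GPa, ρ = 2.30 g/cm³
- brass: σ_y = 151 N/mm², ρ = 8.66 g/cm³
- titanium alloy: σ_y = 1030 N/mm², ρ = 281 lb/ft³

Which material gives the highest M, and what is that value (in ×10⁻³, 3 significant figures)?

titanium alloy, M = 22.7×10⁻³

Convert each candidate to consistent units, then evaluate M:
  bronze: σ_y = 166.0 MPa, ρ = 8746 kg/m³
  commercially pure titanium: σ_y = 318.0 MPa, ρ = 4510 kg/m³
  nickel superalloy: σ_y = 1120 MPa, ρ = 8476 kg/m³
  concrete: σ_y = 26.30 MPa, ρ = 2300 kg/m³
  brass: σ_y = 151.0 MPa, ρ = 8660 kg/m³
  titanium alloy: σ_y = 1030 MPa, ρ = 4501 kg/m³
  titanium alloy: M = 22.7×10⁻³
  nickel superalloy: M = 12.7×10⁻³
  commercially pure titanium: M = 10.3×10⁻³
  concrete: M = 3.85×10⁻³
  bronze: M = 3.45×10⁻³
  brass: M = 3.27×10⁻³
Highest index: titanium alloy.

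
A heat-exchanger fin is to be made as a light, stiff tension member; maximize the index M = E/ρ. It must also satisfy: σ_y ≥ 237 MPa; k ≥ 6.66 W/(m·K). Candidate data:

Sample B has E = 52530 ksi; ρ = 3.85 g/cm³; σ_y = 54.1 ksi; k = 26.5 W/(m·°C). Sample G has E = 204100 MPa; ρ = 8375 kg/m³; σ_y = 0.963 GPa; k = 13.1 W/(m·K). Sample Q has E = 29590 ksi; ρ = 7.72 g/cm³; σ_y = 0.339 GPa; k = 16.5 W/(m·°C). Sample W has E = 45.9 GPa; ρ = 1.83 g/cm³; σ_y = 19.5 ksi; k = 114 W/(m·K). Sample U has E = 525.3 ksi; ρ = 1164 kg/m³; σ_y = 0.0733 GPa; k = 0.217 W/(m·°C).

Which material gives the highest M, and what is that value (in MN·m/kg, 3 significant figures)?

sample B, M = 94.1 MN·m/kg

Screen on constraints: σ_y ≥ 237 MPa; k ≥ 6.66 W/(m·K). Survivors: sample B, sample G, sample Q.
Putting every candidate on a common basis:
  sample B: E = 362.2 GPa, ρ = 3850 kg/m³
  sample G: E = 204.1 GPa, ρ = 8375 kg/m³
  sample Q: E = 204.0 GPa, ρ = 7720 kg/m³
  sample B: M = 94.1 MN·m/kg
  sample Q: M = 26.4 MN·m/kg
  sample G: M = 24.4 MN·m/kg
Highest index: sample B.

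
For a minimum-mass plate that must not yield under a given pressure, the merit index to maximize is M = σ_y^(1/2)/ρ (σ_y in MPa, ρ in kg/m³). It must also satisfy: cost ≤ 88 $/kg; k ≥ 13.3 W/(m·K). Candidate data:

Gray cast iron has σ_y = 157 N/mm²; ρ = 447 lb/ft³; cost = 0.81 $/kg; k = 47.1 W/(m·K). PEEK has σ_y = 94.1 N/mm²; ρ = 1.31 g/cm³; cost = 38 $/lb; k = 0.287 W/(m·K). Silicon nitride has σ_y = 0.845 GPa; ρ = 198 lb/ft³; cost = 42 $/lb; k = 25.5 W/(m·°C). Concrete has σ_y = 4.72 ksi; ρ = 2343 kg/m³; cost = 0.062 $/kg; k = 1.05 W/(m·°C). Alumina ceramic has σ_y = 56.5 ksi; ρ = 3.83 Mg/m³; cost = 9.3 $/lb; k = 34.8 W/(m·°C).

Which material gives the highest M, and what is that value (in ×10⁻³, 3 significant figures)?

alumina ceramic, M = 5.15×10⁻³

Screen on constraints: cost ≤ 88 $/kg; k ≥ 13.3 W/(m·K). Survivors: gray cast iron, alumina ceramic.
Normalizing units and computing the index:
  gray cast iron: σ_y = 157.0 MPa, ρ = 7160 kg/m³
  alumina ceramic: σ_y = 389.6 MPa, ρ = 3830 kg/m³
  alumina ceramic: M = 5.15×10⁻³
  gray cast iron: M = 1.75×10⁻³
Alumina ceramic has the largest M.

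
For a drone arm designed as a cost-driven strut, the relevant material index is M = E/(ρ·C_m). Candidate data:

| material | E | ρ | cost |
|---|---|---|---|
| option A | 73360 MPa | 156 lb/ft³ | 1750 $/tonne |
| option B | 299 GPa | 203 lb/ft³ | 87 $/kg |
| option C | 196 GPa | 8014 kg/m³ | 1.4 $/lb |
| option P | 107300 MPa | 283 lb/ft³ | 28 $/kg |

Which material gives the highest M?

Normalizing units and computing the index:
  option A: E = 73.36 GPa, ρ = 2499 kg/m³, cost = 1.750 $/kg
  option B: E = 299.0 GPa, ρ = 3252 kg/m³, cost = 87.00 $/kg
  option C: E = 196.0 GPa, ρ = 8014 kg/m³, cost = 3.086 $/kg
  option P: E = 107.3 GPa, ρ = 4533 kg/m³, cost = 28.00 $/kg
  option A: M = 16.8 MN·m per $
  option C: M = 7.92 MN·m per $
  option B: M = 1.06 MN·m per $
  option P: M = 0.845 MN·m per $
The maximum is for option A.

option A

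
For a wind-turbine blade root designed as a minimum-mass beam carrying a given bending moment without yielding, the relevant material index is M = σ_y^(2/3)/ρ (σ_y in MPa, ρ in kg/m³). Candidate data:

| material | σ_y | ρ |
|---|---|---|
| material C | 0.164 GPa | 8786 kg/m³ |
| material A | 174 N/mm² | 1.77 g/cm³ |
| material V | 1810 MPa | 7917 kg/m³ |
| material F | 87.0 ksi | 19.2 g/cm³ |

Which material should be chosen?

material V

Normalizing units and computing the index:
  material C: σ_y = 164.0 MPa, ρ = 8786 kg/m³
  material A: σ_y = 174.0 MPa, ρ = 1770 kg/m³
  material V: σ_y = 1810 MPa, ρ = 7917 kg/m³
  material F: σ_y = 599.8 MPa, ρ = 19200 kg/m³
  material V: M = 18.8×10⁻³
  material A: M = 17.6×10⁻³
  material F: M = 3.70×10⁻³
  material C: M = 3.41×10⁻³
Material V ranks first.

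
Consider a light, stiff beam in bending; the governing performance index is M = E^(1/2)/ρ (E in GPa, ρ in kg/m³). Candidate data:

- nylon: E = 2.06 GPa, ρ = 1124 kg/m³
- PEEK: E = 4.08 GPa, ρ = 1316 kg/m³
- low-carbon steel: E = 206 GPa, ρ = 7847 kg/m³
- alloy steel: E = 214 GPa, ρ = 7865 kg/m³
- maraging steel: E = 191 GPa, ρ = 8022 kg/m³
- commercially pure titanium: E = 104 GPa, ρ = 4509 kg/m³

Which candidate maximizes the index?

commercially pure titanium

Computing M directly (units already consistent):
  commercially pure titanium: M = 2.26×10⁻³
  alloy steel: M = 1.86×10⁻³
  low-carbon steel: M = 1.83×10⁻³
  maraging steel: M = 1.72×10⁻³
  PEEK: M = 1.53×10⁻³
  nylon: M = 1.28×10⁻³
Commercially pure titanium has the largest M.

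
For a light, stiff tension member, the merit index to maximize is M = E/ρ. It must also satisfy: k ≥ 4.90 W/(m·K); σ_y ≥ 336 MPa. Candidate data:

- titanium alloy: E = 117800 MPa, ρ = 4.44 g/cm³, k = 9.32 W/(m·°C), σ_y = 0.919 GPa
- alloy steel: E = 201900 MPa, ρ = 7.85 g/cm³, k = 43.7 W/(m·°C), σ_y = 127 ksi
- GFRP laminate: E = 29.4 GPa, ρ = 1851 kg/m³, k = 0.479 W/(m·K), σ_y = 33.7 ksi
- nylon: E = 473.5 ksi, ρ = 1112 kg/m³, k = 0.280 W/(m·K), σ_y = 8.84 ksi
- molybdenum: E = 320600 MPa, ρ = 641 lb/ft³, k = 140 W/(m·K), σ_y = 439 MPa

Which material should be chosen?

Screen on constraints: k ≥ 4.90 W/(m·K); σ_y ≥ 336 MPa. Survivors: titanium alloy, alloy steel, molybdenum.
In SI units:
  titanium alloy: E = 117.8 GPa, ρ = 4440 kg/m³
  alloy steel: E = 201.9 GPa, ρ = 7850 kg/m³
  molybdenum: E = 320.6 GPa, ρ = 10270 kg/m³
  molybdenum: M = 31.2 MN·m/kg
  titanium alloy: M = 26.5 MN·m/kg
  alloy steel: M = 25.7 MN·m/kg
Highest index: molybdenum.

molybdenum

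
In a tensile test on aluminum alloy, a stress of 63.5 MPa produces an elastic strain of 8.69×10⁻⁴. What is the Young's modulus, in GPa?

E = σ/ε = 63.5 MPa / 8.69×10⁻⁴ = 73070 MPa = 73.1 GPa.

73.1 GPa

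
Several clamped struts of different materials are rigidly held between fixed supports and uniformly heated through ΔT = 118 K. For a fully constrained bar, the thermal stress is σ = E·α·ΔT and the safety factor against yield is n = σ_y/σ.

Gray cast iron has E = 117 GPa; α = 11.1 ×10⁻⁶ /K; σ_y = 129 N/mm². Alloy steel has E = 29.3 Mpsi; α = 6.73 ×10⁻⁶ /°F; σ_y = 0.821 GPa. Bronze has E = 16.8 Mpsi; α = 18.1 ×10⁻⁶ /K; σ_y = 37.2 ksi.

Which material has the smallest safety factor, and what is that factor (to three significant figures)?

gray cast iron, n = 0.842

Converting E to GPa, α to ×10⁻⁶/K, σ_y to MPa, then σ and n for each:
  gray cast iron: E = 117.0, α = 11.1, σ_y = 129.0 → σ = 153 MPa, n = 0.842
  alloy steel: E = 202.0, α = 12.1, σ_y = 821.0 → σ = 289 MPa, n = 2.84
  bronze: E = 115.8, α = 18.1, σ_y = 256.5 → σ = 247 MPa, n = 1.04
The minimum is gray cast iron at n = 0.842.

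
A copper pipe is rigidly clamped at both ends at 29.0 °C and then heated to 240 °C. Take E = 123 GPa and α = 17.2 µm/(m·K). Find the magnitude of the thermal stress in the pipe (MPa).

ΔT = 211.0 K. Constrained thermal stress σ = E·α·ΔT = 123.0×10³ MPa × 17.2×10⁻⁶ × 211.0 = 446 MPa (compressive).

446 MPa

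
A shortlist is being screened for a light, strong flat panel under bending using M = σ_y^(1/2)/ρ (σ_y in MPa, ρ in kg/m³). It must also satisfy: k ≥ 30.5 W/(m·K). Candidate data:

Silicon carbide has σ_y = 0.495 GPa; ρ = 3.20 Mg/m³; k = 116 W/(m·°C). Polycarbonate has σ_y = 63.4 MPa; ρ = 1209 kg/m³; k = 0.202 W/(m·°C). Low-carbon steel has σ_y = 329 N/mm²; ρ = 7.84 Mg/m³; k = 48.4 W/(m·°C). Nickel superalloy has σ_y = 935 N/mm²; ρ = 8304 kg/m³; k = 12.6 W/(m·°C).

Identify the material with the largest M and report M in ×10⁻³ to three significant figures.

silicon carbide, M = 6.95×10⁻³

Screen on constraints: k ≥ 30.5 W/(m·K). Survivors: silicon carbide, low-carbon steel.
After converting to SI:
  silicon carbide: σ_y = 495.0 MPa, ρ = 3200 kg/m³
  low-carbon steel: σ_y = 329.0 MPa, ρ = 7840 kg/m³
  silicon carbide: M = 6.95×10⁻³
  low-carbon steel: M = 2.31×10⁻³
Silicon carbide has the largest M.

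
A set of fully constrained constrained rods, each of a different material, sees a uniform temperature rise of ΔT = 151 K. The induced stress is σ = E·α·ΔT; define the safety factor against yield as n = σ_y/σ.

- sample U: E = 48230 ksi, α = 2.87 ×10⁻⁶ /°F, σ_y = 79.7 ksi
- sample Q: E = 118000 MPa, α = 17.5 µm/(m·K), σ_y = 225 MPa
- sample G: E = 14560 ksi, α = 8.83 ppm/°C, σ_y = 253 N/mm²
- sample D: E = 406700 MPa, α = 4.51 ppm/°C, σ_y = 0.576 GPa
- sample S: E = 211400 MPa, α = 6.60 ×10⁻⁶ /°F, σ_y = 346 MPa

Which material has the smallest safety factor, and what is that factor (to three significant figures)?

sample Q, n = 0.722

In consistent units (E in GPa, α in ×10⁻⁶/K, σ_y in MPa):
  sample U: E = 332.5, α = 5.17, σ_y = 549.5 → σ = 259 MPa, n = 2.12
  sample Q: E = 118.0, α = 17.5, σ_y = 225.0 → σ = 312 MPa, n = 0.722
  sample G: E = 100.4, α = 8.83, σ_y = 253.0 → σ = 134 MPa, n = 1.89
  sample D: E = 406.7, α = 4.51, σ_y = 576.0 → σ = 277 MPa, n = 2.08
  sample S: E = 211.4, α = 11.9, σ_y = 346.0 → σ = 379 MPa, n = 0.912
The minimum is sample Q at n = 0.722.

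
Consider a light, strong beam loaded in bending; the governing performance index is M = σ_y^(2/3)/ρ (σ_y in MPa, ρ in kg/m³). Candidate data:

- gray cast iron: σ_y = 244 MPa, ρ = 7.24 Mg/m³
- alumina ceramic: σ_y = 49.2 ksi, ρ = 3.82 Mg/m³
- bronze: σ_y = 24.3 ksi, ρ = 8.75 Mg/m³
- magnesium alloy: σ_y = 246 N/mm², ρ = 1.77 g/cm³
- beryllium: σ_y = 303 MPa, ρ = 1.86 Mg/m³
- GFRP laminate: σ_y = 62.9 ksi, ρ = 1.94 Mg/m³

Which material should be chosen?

In SI units:
  gray cast iron: σ_y = 244.0 MPa, ρ = 7240 kg/m³
  alumina ceramic: σ_y = 339.2 MPa, ρ = 3820 kg/m³
  bronze: σ_y = 167.5 MPa, ρ = 8750 kg/m³
  magnesium alloy: σ_y = 246.0 MPa, ρ = 1770 kg/m³
  beryllium: σ_y = 303.0 MPa, ρ = 1860 kg/m³
  GFRP laminate: σ_y = 433.7 MPa, ρ = 1940 kg/m³
  GFRP laminate: M = 29.5×10⁻³
  beryllium: M = 24.3×10⁻³
  magnesium alloy: M = 22.2×10⁻³
  alumina ceramic: M = 12.7×10⁻³
  gray cast iron: M = 5.39×10⁻³
  bronze: M = 3.47×10⁻³
GFRP laminate ranks first.

GFRP laminate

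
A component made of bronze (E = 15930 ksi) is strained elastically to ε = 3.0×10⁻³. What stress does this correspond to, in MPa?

330 MPa

E = 15930 ksi = 109.8 GPa.
σ = E·ε = 109800 MPa × 3.0×10⁻³ = 330 MPa.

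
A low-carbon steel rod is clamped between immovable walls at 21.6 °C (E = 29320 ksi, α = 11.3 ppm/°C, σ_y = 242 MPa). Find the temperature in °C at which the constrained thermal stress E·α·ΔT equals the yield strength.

128 °C

E = 29320 ksi = 202.2 GPa.
E·α·ΔT = 242.0 MPa ⇒ ΔT = 242.0 / (202.2×10³ × 11.3×10⁻⁶) = 105.9 K.
T = 21.6 + 105.9 = 127.5 °C.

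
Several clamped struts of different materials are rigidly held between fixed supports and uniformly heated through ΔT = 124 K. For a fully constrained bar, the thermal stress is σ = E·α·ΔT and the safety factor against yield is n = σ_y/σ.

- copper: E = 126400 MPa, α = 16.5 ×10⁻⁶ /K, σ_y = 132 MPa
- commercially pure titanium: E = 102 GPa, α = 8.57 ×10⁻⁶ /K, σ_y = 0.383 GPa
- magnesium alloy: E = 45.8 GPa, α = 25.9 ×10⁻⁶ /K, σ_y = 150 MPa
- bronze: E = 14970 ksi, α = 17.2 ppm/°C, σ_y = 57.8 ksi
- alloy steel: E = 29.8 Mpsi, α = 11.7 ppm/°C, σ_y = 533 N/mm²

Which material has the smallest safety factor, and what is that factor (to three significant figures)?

With everything in SI (GPa, ×10⁻⁶/K, MPa):
  copper: E = 126.4, α = 16.5, σ_y = 132.0 → σ = 259 MPa, n = 0.510
  commercially pure titanium: E = 102.0, α = 8.57, σ_y = 383.0 → σ = 108 MPa, n = 3.53
  magnesium alloy: E = 45.80, α = 25.9, σ_y = 150.0 → σ = 147 MPa, n = 1.02
  bronze: E = 103.2, α = 17.2, σ_y = 398.5 → σ = 220 MPa, n = 1.81
  alloy steel: E = 205.5, α = 11.7, σ_y = 533.0 → σ = 298 MPa, n = 1.79
The minimum is copper at n = 0.510.

copper, n = 0.510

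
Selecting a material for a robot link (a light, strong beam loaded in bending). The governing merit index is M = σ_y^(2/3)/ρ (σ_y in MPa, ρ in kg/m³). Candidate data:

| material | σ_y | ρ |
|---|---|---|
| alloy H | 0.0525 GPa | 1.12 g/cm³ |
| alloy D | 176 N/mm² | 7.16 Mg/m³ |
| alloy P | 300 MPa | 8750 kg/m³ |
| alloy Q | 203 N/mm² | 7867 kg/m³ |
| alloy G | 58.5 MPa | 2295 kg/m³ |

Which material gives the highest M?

alloy H

Putting every candidate on a common basis:
  alloy H: σ_y = 52.50 MPa, ρ = 1120 kg/m³
  alloy D: σ_y = 176.0 MPa, ρ = 7160 kg/m³
  alloy P: σ_y = 300.0 MPa, ρ = 8750 kg/m³
  alloy Q: σ_y = 203.0 MPa, ρ = 7867 kg/m³
  alloy G: σ_y = 58.50 MPa, ρ = 2295 kg/m³
  alloy H: M = 12.5×10⁻³
  alloy G: M = 6.57×10⁻³
  alloy P: M = 5.12×10⁻³
  alloy Q: M = 4.39×10⁻³
  alloy D: M = 4.39×10⁻³
Highest index: alloy H.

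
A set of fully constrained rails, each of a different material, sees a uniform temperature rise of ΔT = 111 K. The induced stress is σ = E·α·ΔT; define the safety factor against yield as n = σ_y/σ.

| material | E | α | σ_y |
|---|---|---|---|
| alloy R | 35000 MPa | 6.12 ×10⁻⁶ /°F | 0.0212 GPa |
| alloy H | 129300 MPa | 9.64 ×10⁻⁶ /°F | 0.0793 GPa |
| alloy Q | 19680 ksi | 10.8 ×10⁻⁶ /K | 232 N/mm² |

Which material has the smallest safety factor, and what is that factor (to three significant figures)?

Per material, after unit conversion:
  alloy R: E = 35.00, α = 11.0, σ_y = 21.20 → σ = 42.8 MPa, n = 0.495
  alloy H: E = 129.3, α = 17.4, σ_y = 79.30 → σ = 249 MPa, n = 0.318
  alloy Q: E = 135.7, α = 10.8, σ_y = 232.0 → σ = 163 MPa, n = 1.43
The minimum is alloy H at n = 0.318.

alloy H, n = 0.318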